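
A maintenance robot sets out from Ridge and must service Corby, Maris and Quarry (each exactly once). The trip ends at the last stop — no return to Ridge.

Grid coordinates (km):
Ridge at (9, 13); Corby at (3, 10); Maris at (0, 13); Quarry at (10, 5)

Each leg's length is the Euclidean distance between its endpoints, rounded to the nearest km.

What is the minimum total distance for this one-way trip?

There are 3! = 6 possible orderings.
Ridge - Corby - Maris - Quarry: 7+4+13 = 24
Ridge - Corby - Quarry - Maris: 7+9+13 = 29
Ridge - Maris - Corby - Quarry: 9+4+9 = 22
Ridge - Maris - Quarry - Corby: 9+13+9 = 31
Ridge - Quarry - Corby - Maris: 8+9+4 = 21
Ridge - Quarry - Maris - Corby: 8+13+4 = 25
The minimum is 21.
One shortest path: Ridge → Quarry → Corby → Maris.

21 km — the minimum one-way total.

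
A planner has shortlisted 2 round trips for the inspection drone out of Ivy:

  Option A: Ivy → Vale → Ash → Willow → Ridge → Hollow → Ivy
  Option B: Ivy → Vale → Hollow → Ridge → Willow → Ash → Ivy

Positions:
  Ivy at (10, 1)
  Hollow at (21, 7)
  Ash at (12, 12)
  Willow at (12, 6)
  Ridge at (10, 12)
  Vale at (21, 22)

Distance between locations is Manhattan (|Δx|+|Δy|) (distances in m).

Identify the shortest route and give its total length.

Shortest is Option B, total 90 m.

Option A: 32 + 19 + 6 + 8 + 16 + 17 = 98
Option B: 32 + 15 + 16 + 8 + 6 + 13 = 90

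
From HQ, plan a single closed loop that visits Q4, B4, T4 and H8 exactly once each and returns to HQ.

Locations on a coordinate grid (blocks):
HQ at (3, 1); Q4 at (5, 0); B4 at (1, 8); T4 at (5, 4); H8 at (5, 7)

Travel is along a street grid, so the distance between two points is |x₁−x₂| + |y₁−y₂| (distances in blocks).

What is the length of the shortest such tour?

Minimum total distance: 24 blocks.

With 4 stops there are 4!/2 = 12 distinct round trips (a route and its reverse cost the same).
HQ→Q4→B4→T4→H8→HQ: 3+12+8+3+8 = 34
HQ→Q4→B4→H8→T4→HQ: 3+12+5+3+5 = 28
HQ→Q4→T4→B4→H8→HQ: 3+4+8+5+8 = 28
HQ→Q4→T4→H8→B4→HQ: 3+4+3+5+9 = 24
HQ→Q4→H8→B4→T4→HQ: 3+7+5+8+5 = 28
HQ→Q4→H8→T4→B4→HQ: 3+7+3+8+9 = 30
HQ→B4→Q4→T4→H8→HQ: 9+12+4+3+8 = 36
HQ→B4→Q4→H8→T4→HQ: 9+12+7+3+5 = 36
HQ→B4→T4→Q4→H8→HQ: 9+8+4+7+8 = 36
HQ→B4→H8→Q4→T4→HQ: 9+5+7+4+5 = 30
HQ→T4→Q4→B4→H8→HQ: 5+4+12+5+8 = 34
HQ→T4→B4→Q4→H8→HQ: 5+8+12+7+8 = 40
The minimum is 24.
One optimal route: HQ → Q4 → T4 → H8 → B4 → HQ (or its reverse).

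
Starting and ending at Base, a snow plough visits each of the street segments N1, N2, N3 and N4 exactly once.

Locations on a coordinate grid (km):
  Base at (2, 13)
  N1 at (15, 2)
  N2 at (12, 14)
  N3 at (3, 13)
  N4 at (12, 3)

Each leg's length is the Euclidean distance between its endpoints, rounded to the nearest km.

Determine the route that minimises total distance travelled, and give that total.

Shortest round trip = 39 km.

Base-N1-N2-N3-N4-Base: 17+12+9+13+14 = 65
Base-N1-N2-N4-N3-Base: 17+12+11+13+1 = 54
Base-N1-N3-N2-N4-Base: 17+16+9+11+14 = 67
Base-N1-N3-N4-N2-Base: 17+16+13+11+10 = 67
Base-N1-N4-N2-N3-Base: 17+3+11+9+1 = 41
Base-N1-N4-N3-N2-Base: 17+3+13+9+10 = 52
Base-N2-N1-N3-N4-Base: 10+12+16+13+14 = 65
Base-N2-N1-N4-N3-Base: 10+12+3+13+1 = 39
Base-N2-N3-N1-N4-Base: 10+9+16+3+14 = 52
Base-N2-N4-N1-N3-Base: 10+11+3+16+1 = 41
Base-N3-N1-N2-N4-Base: 1+16+12+11+14 = 54
Base-N3-N2-N1-N4-Base: 1+9+12+3+14 = 39
The minimum is 39.
One optimal route: Base → N2 → N1 → N4 → N3 → Base (or its reverse).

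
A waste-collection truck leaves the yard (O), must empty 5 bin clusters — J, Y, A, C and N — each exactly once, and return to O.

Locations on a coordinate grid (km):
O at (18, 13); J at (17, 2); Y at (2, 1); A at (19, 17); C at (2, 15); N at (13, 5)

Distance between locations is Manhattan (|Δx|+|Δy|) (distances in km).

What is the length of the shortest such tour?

With 5 stops there are 5!/2 = 60 distinct round trips (a route and its reverse cost the same).
O→J→Y→A→C→N→O: 12+16+33+19+21+13 = 114
O→J→Y→A→N→C→O: 12+16+33+18+21+18 = 118
O→J→Y→C→A→N→O: 12+16+14+19+18+13 = 92
O→J→Y→C→N→A→O: 12+16+14+21+18+5 = 86
O→J→Y→N→A→C→O: 12+16+15+18+19+18 = 98
O→J→Y→N→C→A→O: 12+16+15+21+19+5 = 88
O→J→A→Y→C→N→O: 12+17+33+14+21+13 = 110
O→J→A→Y→N→C→O: 12+17+33+15+21+18 = 116
O→J→A→C→Y→N→O: 12+17+19+14+15+13 = 90
O→J→A→C→N→Y→O: 12+17+19+21+15+28 = 112
O→J→A→N→Y→C→O: 12+17+18+15+14+18 = 94
O→J→A→N→C→Y→O: 12+17+18+21+14+28 = 110
O→J→C→Y→A→N→O: 12+28+14+33+18+13 = 118
O→J→C→Y→N→A→O: 12+28+14+15+18+5 = 92
… (46 more)
O→J→N→Y→C→A→O: 12+7+15+14+19+5 = 72  ← best
The minimum is 72.
One optimal route: O → J → N → Y → C → A → O (or its reverse).

Shortest round trip = 72 km.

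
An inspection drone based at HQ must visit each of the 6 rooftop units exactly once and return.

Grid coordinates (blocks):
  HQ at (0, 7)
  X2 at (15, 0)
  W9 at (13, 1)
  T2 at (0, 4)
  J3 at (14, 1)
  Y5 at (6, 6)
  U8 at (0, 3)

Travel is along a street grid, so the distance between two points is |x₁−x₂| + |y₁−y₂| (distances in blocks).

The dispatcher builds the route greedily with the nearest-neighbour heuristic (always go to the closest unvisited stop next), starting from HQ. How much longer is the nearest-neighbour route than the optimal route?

From HQ: T2=3, U8=4, Y5=7, W9=19, J3=20, X2=22 → choose T2 (3).
From T2: U8=1, Y5=8, W9=16, J3=17, X2=19 → choose U8 (1).
From U8: Y5=9, W9=15, J3=16, X2=18 → choose Y5 (9).
From Y5: W9=12, J3=13, X2=15 → choose W9 (12).
From W9: J3=1, X2=3 → choose J3 (1).
From J3: X2=2 → choose X2 (2).
NN route HQ → T2 → U8 → Y5 → W9 → J3 → X2 → HQ costs 50.
Optimal: HQ → T2 → U8 → X2 → J3 → W9 → Y5 → HQ costs 44 (by enumerating all 360 distinct tours).
Excess = 50 − 44 = 6.

Excess over optimum: 6 blocks.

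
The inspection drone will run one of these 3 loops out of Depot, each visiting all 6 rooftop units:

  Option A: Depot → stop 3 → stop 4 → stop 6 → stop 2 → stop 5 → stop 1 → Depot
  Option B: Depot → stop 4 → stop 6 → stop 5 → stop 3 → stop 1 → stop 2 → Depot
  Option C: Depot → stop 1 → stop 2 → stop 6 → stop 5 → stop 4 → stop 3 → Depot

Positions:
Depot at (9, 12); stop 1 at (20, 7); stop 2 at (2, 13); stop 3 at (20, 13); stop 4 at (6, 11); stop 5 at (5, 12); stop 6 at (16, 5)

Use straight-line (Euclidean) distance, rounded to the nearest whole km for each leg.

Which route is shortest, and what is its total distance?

Option A: 11 + 14 + 12 + 16 + 3 + 16 + 12 = 84
Option B: 3 + 12 + 13 + 15 + 6 + 19 + 7 = 75
Option C: 12 + 19 + 16 + 13 + 1 + 14 + 11 = 86

Shortest is Option B, total 75 km.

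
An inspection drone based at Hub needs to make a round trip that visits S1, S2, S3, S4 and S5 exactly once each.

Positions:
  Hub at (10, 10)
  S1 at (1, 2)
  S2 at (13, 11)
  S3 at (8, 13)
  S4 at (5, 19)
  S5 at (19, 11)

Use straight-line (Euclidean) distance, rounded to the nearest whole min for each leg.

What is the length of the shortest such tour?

56 min — the shortest possible round trip.

There are 60 distinct closed tours to check (reversals are equivalent).
Hub→S1→S2→S3→S4→S5→Hub: 12+15+5+7+16+9 = 64
Hub→S1→S2→S3→S5→S4→Hub: 12+15+5+11+16+10 = 69
Hub→S1→S2→S4→S3→S5→Hub: 12+15+11+7+11+9 = 65
Hub→S1→S2→S4→S5→S3→Hub: 12+15+11+16+11+4 = 69
Hub→S1→S2→S5→S3→S4→Hub: 12+15+6+11+7+10 = 61
Hub→S1→S2→S5→S4→S3→Hub: 12+15+6+16+7+4 = 60
Hub→S1→S3→S2→S4→S5→Hub: 12+13+5+11+16+9 = 66
Hub→S1→S3→S2→S5→S4→Hub: 12+13+5+6+16+10 = 62
Hub→S1→S3→S4→S2→S5→Hub: 12+13+7+11+6+9 = 58
Hub→S1→S3→S4→S5→S2→Hub: 12+13+7+16+6+3 = 57
Hub→S1→S3→S5→S2→S4→Hub: 12+13+11+6+11+10 = 63
Hub→S1→S3→S5→S4→S2→Hub: 12+13+11+16+11+3 = 66
Hub→S1→S4→S2→S3→S5→Hub: 12+17+11+5+11+9 = 65
Hub→S1→S4→S2→S5→S3→Hub: 12+17+11+6+11+4 = 61
… (46 more)
Hub→S1→S4→S3→S2→S5→Hub: 12+17+7+5+6+9 = 56  ← best
The minimum is 56.
One optimal route: Hub → S1 → S4 → S3 → S2 → S5 → Hub (or its reverse).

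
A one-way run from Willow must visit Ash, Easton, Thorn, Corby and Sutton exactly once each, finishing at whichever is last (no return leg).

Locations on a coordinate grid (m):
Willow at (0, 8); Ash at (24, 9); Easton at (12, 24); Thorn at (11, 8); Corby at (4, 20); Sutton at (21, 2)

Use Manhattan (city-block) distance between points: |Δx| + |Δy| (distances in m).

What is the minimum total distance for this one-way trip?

There are 5! = 120 possible orderings.
Willow→Ash→Easton→Thorn→Corby→Sutton: 25+27+17+19+35 = 123
Willow→Ash→Easton→Thorn→Sutton→Corby: 25+27+17+16+35 = 120
Willow→Ash→Easton→Corby→Thorn→Sutton: 25+27+12+19+16 = 99
Willow→Ash→Easton→Corby→Sutton→Thorn: 25+27+12+35+16 = 115
Willow→Ash→Easton→Sutton→Thorn→Corby: 25+27+31+16+19 = 118
Willow→Ash→Easton→Sutton→Corby→Thorn: 25+27+31+35+19 = 137
Willow→Ash→Thorn→Easton→Corby→Sutton: 25+14+17+12+35 = 103
Willow→Ash→Thorn→Easton→Sutton→Corby: 25+14+17+31+35 = 122
Willow→Ash→Thorn→Corby→Easton→Sutton: 25+14+19+12+31 = 101
Willow→Ash→Thorn→Corby→Sutton→Easton: 25+14+19+35+31 = 124
Willow→Ash→Thorn→Sutton→Easton→Corby: 25+14+16+31+12 = 98
Willow→Ash→Thorn→Sutton→Corby→Easton: 25+14+16+35+12 = 102
Willow→Ash→Corby→Easton→Thorn→Sutton: 25+31+12+17+16 = 101
Willow→Ash→Corby→Easton→Sutton→Thorn: 25+31+12+31+16 = 115
… (106 more)
Willow→Corby→Easton→Thorn→Ash→Sutton: 16+12+17+14+10 = 69  ← best
The minimum is 69.
One shortest path: Willow → Corby → Easton → Thorn → Ash → Sutton.

Minimum one-way distance = 69 m.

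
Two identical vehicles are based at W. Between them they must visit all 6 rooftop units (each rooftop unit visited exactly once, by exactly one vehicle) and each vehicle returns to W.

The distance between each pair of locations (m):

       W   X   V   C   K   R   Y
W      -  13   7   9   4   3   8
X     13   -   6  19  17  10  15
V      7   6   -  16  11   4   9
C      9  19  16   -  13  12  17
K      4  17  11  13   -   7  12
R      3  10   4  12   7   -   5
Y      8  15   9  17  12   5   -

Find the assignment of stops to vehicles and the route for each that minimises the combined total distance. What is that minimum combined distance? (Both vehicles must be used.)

59 m — the smallest possible combined total.

There are 2^5 − 1 = 31 ways to divide the 6 stops into two non-empty groups. For each, the best each vehicle can do is its own shortest tour through its group:
  {X} + {V, C, K, R, Y}: 26 + 50 = 76
  {V} + {X, C, K, R, Y}: 14 + 59 = 73
  {X, V} + {C, K, R, Y}: 26 + 42 = 68
  {C} + {X, V, K, R, Y}: 18 + 44 = 62
  {X, C} + {V, K, R, Y}: 41 + 32 = 73
  {V, C} + {X, K, R, Y}: 32 + 44 = 76
  … (31 splits in total)
  {K} + {X, V, C, R, Y}: 8 + 51 = 59  ← best
Best: vehicle 1 W → K → W = 8; vehicle 2 W → C → X → V → R → Y → W = 51; combined 59.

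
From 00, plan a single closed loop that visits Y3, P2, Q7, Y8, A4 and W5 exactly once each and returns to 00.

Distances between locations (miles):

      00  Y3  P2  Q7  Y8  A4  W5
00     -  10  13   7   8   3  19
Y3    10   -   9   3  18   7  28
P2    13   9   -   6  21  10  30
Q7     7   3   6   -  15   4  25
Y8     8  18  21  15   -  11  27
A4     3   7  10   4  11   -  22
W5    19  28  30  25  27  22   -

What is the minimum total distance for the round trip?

Minimum total distance: 84 miles.

There are 360 distinct closed tours to check (reversals are equivalent).
00→Y3→P2→Q7→Y8→A4→W5→00: 10+9+6+15+11+22+19 = 92
00→Y3→P2→Q7→Y8→W5→A4→00: 10+9+6+15+27+22+3 = 92
00→Y3→P2→Q7→A4→Y8→W5→00: 10+9+6+4+11+27+19 = 86
00→Y3→P2→Q7→A4→W5→Y8→00: 10+9+6+4+22+27+8 = 86
00→Y3→P2→Q7→W5→Y8→A4→00: 10+9+6+25+27+11+3 = 91
00→Y3→P2→Q7→W5→A4→Y8→00: 10+9+6+25+22+11+8 = 91
00→Y3→P2→Y8→Q7→A4→W5→00: 10+9+21+15+4+22+19 = 100
00→Y3→P2→Y8→Q7→W5→A4→00: 10+9+21+15+25+22+3 = 105
… (352 more)
00→Y8→A4→Y3→Q7→P2→W5→00: 8+11+7+3+6+30+19 = 84  ← best
The minimum is 84.
One optimal route: 00 → Y8 → A4 → Y3 → Q7 → P2 → W5 → 00 (or its reverse).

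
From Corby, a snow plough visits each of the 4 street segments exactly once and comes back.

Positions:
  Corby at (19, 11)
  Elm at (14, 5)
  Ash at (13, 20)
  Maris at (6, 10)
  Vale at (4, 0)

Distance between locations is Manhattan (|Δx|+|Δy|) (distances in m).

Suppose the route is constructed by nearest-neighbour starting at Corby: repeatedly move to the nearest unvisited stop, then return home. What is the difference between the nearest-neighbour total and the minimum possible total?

From Corby: Elm=11, Maris=14, Ash=15, Vale=26 → choose Elm (11).
From Elm: Maris=13, Vale=15, Ash=16 → choose Maris (13).
From Maris: Vale=12, Ash=17 → choose Vale (12).
From Vale: Ash=29 → choose Ash (29).
NN route Corby → Elm → Maris → Vale → Ash → Corby costs 80.
Optimal: Corby → Elm → Vale → Maris → Ash → Corby costs 70 (by enumerating all 12 distinct tours).
Excess = 80 − 70 = 10.

The nearest-neighbour route is 10 m longer than optimal.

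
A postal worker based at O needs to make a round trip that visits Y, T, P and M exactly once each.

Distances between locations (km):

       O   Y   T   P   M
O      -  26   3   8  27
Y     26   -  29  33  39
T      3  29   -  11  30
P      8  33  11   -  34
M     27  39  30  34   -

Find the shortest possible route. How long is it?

Minimum total distance: 113 km.

There are 12 distinct closed tours to check (reversals are equivalent).
O→Y→T→P→M→O: 26+29+11+34+27 = 127
O→Y→T→M→P→O: 26+29+30+34+8 = 127
O→Y→P→T→M→O: 26+33+11+30+27 = 127
O→Y→P→M→T→O: 26+33+34+30+3 = 126
O→Y→M→T→P→O: 26+39+30+11+8 = 114
O→Y→M→P→T→O: 26+39+34+11+3 = 113
O→T→Y→P→M→O: 3+29+33+34+27 = 126
O→T→Y→M→P→O: 3+29+39+34+8 = 113
O→T→P→Y→M→O: 3+11+33+39+27 = 113
O→T→M→Y→P→O: 3+30+39+33+8 = 113
O→P→Y→T→M→O: 8+33+29+30+27 = 127
O→P→T→Y→M→O: 8+11+29+39+27 = 114
The minimum is 113.
One optimal route: O → Y → M → P → T → O (or its reverse).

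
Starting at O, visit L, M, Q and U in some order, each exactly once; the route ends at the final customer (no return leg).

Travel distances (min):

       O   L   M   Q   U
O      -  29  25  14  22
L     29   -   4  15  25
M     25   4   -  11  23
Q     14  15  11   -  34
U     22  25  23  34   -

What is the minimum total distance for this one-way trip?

Shortest open route: 54 min.

There are 4! = 24 possible orderings.
O - L - M - Q - U: 29+4+11+34 = 78
O - L - M - U - Q: 29+4+23+34 = 90
O - L - Q - M - U: 29+15+11+23 = 78
O - L - Q - U - M: 29+15+34+23 = 101
O - L - U - M - Q: 29+25+23+11 = 88
O - L - U - Q - M: 29+25+34+11 = 99
O - M - L - Q - U: 25+4+15+34 = 78
O - M - L - U - Q: 25+4+25+34 = 88
O - M - Q - L - U: 25+11+15+25 = 76
O - M - Q - U - L: 25+11+34+25 = 95
O - M - U - L - Q: 25+23+25+15 = 88
O - M - U - Q - L: 25+23+34+15 = 97
O - Q - L - M - U: 14+15+4+23 = 56
O - Q - L - U - M: 14+15+25+23 = 77
… (10 more)
O - Q - M - L - U: 14+11+4+25 = 54  ← best
The minimum is 54.
One shortest path: O → Q → M → L → U.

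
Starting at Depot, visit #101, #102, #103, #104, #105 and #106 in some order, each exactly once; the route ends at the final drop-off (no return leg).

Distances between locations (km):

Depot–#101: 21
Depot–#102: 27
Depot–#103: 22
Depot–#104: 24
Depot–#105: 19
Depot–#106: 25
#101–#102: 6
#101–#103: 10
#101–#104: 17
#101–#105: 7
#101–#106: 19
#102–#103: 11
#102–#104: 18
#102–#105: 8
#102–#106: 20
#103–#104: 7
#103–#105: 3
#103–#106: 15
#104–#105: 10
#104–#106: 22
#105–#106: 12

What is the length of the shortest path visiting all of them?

There are 6! = 720 possible orderings.
Depot → #101 → #102 → #103 → #104 → #105 → #106: 21+6+11+7+10+12 = 67
Depot → #101 → #102 → #103 → #104 → #106 → #105: 21+6+11+7+22+12 = 79
Depot → #101 → #102 → #103 → #105 → #104 → #106: 21+6+11+3+10+22 = 73
Depot → #101 → #102 → #103 → #105 → #106 → #104: 21+6+11+3+12+22 = 75
Depot → #101 → #102 → #103 → #106 → #104 → #105: 21+6+11+15+22+10 = 85
Depot → #101 → #102 → #103 → #106 → #105 → #104: 21+6+11+15+12+10 = 75
Depot → #101 → #102 → #104 → #103 → #105 → #106: 21+6+18+7+3+12 = 67
Depot → #101 → #102 → #104 → #103 → #106 → #105: 21+6+18+7+15+12 = 79
… (712 more)
The minimum is 67.
One shortest path: Depot → #101 → #102 → #103 → #104 → #105 → #106.

67 km — the minimum one-way total.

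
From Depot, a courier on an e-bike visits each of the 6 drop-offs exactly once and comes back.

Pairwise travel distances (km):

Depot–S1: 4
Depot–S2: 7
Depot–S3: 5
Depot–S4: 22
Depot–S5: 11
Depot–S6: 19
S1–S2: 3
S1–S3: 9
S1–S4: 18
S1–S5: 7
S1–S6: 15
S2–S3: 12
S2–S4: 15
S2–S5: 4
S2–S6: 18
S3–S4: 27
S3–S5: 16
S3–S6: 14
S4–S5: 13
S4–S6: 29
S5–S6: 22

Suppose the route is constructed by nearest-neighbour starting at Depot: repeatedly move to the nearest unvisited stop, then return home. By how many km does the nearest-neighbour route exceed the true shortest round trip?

Depot: S1=4, S3=5, S2=7, S5=11, S6=19, S4=22 ⇒ S1
S1: S2=3, S5=7, S3=9, S6=15, S4=18 ⇒ S2
S2: S5=4, S3=12, S4=15, S6=18 ⇒ S5
S5: S4=13, S3=16, S6=22 ⇒ S4
S4: S3=27, S6=29 ⇒ S3
S3: S6=14 ⇒ S6
NN route Depot → S1 → S2 → S5 → S4 → S3 → S6 → Depot costs 84.
Optimal: Depot → S1 → S2 → S5 → S4 → S6 → S3 → Depot costs 72 (by enumerating all 360 distinct tours).
Excess = 84 − 72 = 12.

Excess over optimum: 12 km.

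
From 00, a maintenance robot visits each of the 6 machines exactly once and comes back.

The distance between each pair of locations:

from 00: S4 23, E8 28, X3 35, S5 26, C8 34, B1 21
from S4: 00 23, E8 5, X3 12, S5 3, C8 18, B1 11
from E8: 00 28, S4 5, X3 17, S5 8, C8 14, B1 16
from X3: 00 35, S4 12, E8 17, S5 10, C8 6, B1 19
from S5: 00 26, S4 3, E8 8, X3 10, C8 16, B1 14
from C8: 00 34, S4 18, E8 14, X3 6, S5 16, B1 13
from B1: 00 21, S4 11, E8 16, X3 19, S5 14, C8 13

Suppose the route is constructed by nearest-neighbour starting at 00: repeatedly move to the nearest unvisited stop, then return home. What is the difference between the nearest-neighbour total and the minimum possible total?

00: B1=21, S4=23, S5=26, E8=28, C8=34, X3=35 ⇒ B1
B1: S4=11, C8=13, S5=14, E8=16, X3=19 ⇒ S4
S4: S5=3, E8=5, X3=12, C8=18 ⇒ S5
S5: E8=8, X3=10, C8=16 ⇒ E8
E8: C8=14, X3=17 ⇒ C8
C8: X3=6 ⇒ X3
NN route 00 → B1 → S4 → S5 → E8 → C8 → X3 → 00 costs 98.
Optimal: 00 → S4 → E8 → S5 → X3 → C8 → B1 → 00 costs 86 (by enumerating all 360 distinct tours).
Excess = 98 − 86 = 12.

The nearest-neighbour route is 12 longer than optimal.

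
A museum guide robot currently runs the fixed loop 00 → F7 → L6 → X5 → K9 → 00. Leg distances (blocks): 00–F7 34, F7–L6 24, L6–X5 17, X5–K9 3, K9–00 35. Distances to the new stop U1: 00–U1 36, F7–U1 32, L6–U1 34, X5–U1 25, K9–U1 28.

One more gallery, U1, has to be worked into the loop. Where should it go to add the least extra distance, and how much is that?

Insertion cost between consecutive stops i–j is d(i,U1) + d(U1,j) − d(i,j):
  between 00 and F7: 36 + 32 − 34 = 34
  between F7 and L6: 32 + 34 − 24 = 42
  between L6 and X5: 34 + 25 − 17 = 42
  between X5 and K9: 25 + 28 − 3 = 50
  between K9 and 00: 28 + 36 − 35 = 29
Cheapest insertion is between K9 and 00, adding 29.
New total = 113 + 29 = 142.

Minimum extra distance: 29 blocks, inserting U1 between K9 and 00.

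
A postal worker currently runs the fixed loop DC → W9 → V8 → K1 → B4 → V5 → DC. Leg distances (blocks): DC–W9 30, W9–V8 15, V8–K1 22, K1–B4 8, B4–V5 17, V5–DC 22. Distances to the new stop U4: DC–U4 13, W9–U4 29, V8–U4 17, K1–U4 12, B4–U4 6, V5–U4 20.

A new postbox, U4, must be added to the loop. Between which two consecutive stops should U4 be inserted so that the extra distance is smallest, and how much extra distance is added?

Insertion cost between consecutive stops i–j is d(i,U4) + d(U4,j) − d(i,j):
  between DC and W9: 13 + 29 − 30 = 12
  between W9 and V8: 29 + 17 − 15 = 31
  between V8 and K1: 17 + 12 − 22 = 7
  between K1 and B4: 12 + 6 − 8 = 10
  between B4 and V5: 6 + 20 − 17 = 9
  between V5 and DC: 20 + 13 − 22 = 11
Cheapest insertion is between V8 and K1, adding 7.
New total = 114 + 7 = 121.

Minimum extra distance: 7 blocks, inserting U4 between V8 and K1.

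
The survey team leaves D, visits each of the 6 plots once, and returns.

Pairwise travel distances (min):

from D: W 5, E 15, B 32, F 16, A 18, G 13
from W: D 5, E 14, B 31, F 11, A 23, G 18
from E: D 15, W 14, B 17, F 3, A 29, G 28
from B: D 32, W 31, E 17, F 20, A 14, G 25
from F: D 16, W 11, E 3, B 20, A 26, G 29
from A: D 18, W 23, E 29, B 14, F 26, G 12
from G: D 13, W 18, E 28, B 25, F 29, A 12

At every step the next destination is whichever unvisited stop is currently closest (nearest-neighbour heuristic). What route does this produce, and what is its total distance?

Total distance 75 min via the nearest-neighbour route D → W → F → E → B → A → G → D.

From D: distances to unvisited — W=5, G=13, E=15, F=16, A=18, B=32. Nearest is W (5).
From W: distances to unvisited — F=11, E=14, G=18, A=23, B=31. Nearest is F (11).
From F: distances to unvisited — E=3, B=20, A=26, G=29. Nearest is E (3).
From E: distances to unvisited — B=17, G=28, A=29. Nearest is B (17).
From B: distances to unvisited — A=14, G=25. Nearest is A (14).
From A: distances to unvisited — G=12. Nearest is G (12).
Return G→D: 13.
Total = 5 + 11 + 3 + 17 + 14 + 12 + 13 = 75.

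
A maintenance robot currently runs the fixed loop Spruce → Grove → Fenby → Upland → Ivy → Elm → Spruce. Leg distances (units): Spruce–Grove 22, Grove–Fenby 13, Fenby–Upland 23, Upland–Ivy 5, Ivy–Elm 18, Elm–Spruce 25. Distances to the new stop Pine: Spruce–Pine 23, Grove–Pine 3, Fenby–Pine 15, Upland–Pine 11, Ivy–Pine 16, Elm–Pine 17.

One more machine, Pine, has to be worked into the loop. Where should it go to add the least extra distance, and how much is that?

Insertion cost between consecutive stops i–j is d(i,Pine) + d(Pine,j) − d(i,j):
  between Spruce and Grove: 23 + 3 − 22 = 4
  between Grove and Fenby: 3 + 15 − 13 = 5
  between Fenby and Upland: 15 + 11 − 23 = 3
  between Upland and Ivy: 11 + 16 − 5 = 22
  between Ivy and Elm: 16 + 17 − 18 = 15
  between Elm and Spruce: 17 + 23 − 25 = 15
Cheapest insertion is between Fenby and Upland, adding 3.
New total = 106 + 3 = 109.

+3 — insert Pine between Fenby and Upland.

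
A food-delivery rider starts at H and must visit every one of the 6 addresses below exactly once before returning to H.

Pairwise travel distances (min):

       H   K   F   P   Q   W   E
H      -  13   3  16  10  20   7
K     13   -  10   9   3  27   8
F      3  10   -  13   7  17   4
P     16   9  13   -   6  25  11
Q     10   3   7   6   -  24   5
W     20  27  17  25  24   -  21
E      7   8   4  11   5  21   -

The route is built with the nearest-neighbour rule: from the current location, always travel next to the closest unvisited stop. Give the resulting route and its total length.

H → [F:3 / E:7 / Q:10 / K:13 / P:16 / W:20] → F (3)
F → [E:4 / Q:7 / K:10 / P:13 / W:17] → E (4)
E → [Q:5 / K:8 / P:11 / W:21] → Q (5)
Q → [K:3 / P:6 / W:24] → K (3)
K → [P:9 / W:27] → P (9)
P → [W:25] → W (25)
Return W→H: 20.
Total = 3 + 4 + 5 + 3 + 9 + 25 + 20 = 69.

Total distance 69 min via the nearest-neighbour route H → F → E → Q → K → P → W → H.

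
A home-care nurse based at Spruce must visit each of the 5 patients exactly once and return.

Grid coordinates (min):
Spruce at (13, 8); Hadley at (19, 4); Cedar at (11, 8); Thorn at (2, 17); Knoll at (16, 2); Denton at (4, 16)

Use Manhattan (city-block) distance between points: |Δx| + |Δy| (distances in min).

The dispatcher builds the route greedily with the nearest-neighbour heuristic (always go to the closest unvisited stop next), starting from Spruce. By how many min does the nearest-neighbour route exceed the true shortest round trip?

From Spruce: Cedar=2, Knoll=9, Hadley=10, Denton=17, Thorn=20 → choose Cedar (2).
From Cedar: Knoll=11, Hadley=12, Denton=15, Thorn=18 → choose Knoll (11).
From Knoll: Hadley=5, Denton=26, Thorn=29 → choose Hadley (5).
From Hadley: Denton=27, Thorn=30 → choose Denton (27).
From Denton: Thorn=3 → choose Thorn (3).
NN route Spruce → Cedar → Knoll → Hadley → Denton → Thorn → Spruce costs 68.
Optimal: Spruce → Hadley → Knoll → Cedar → Thorn → Denton → Spruce costs 64 (by enumerating all 60 distinct tours).
Excess = 68 − 64 = 4.

Excess over optimum: 4 min.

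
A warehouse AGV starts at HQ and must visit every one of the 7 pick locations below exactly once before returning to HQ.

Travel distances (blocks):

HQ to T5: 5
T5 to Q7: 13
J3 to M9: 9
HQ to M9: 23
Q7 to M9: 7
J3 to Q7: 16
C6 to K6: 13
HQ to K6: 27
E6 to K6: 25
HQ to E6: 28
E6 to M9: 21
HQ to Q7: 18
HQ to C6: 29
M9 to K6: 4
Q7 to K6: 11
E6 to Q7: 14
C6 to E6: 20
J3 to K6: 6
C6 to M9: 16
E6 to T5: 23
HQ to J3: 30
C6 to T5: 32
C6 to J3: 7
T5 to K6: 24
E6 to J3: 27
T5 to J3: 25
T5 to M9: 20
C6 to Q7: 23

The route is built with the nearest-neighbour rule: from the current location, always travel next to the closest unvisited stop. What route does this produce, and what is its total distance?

At HQ the remaining stops are T5 5, Q7 18, M9 23, K6 27, E6 28, C6 29, J3 30; go to T5.
At T5 the remaining stops are Q7 13, M9 20, E6 23, K6 24, J3 25, C6 32; go to Q7.
At Q7 the remaining stops are M9 7, K6 11, E6 14, J3 16, C6 23; go to M9.
At M9 the remaining stops are K6 4, J3 9, C6 16, E6 21; go to K6.
At K6 the remaining stops are J3 6, C6 13, E6 25; go to J3.
At J3 the remaining stops are C6 7, E6 27; go to C6.
At C6 the remaining stops are E6 20; go to E6.
Return E6→HQ: 28.
Total = 5 + 13 + 7 + 4 + 6 + 7 + 20 + 28 = 90.

Total distance 90 blocks via the nearest-neighbour route HQ → T5 → Q7 → M9 → K6 → J3 → C6 → E6 → HQ.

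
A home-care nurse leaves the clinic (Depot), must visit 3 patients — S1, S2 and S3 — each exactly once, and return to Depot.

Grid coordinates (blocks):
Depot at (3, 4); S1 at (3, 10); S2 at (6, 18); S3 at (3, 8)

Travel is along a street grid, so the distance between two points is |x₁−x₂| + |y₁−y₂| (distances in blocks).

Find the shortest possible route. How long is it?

With 3 stops there are 3!/2 = 3 distinct round trips (a route and its reverse cost the same).
Depot → S1 → S2 → S3 → Depot: 6+11+13+4 = 34
Depot → S1 → S3 → S2 → Depot: 6+2+13+17 = 38
Depot → S2 → S1 → S3 → Depot: 17+11+2+4 = 34
The minimum is 34.
One optimal route: Depot → S1 → S2 → S3 → Depot (or its reverse).

Shortest round trip = 34 blocks.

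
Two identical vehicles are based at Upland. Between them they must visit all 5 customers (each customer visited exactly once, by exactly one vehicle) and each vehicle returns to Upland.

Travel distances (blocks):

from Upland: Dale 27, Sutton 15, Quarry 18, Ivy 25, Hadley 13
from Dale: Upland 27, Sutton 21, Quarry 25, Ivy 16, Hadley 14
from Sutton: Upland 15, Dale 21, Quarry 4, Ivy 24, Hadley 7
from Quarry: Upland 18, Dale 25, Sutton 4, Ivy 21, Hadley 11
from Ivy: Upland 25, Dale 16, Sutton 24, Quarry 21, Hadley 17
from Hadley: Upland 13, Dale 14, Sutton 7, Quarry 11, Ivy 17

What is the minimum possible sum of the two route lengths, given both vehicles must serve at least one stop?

Minimum combined distance: 105 blocks.

Try each way of splitting the stops between the two vehicles (each non-empty) and, for each split, find the best tour for each vehicle:
  {Dale} + {Sutton, Quarry, Ivy, Hadley}: 54 + 70 = 124
  {Sutton} + {Dale, Quarry, Ivy, Hadley}: 30 + 82 = 112
  {Dale, Sutton} + {Quarry, Ivy, Hadley}: 63 + 69 = 132
  {Quarry} + {Dale, Sutton, Ivy, Hadley}: 36 + 77 = 113
  {Dale, Quarry} + {Sutton, Ivy, Hadley}: 70 + 64 = 134
  {Sutton, Quarry} + {Dale, Ivy, Hadley}: 37 + 68 = 105
  … (15 splits in total)
Best: vehicle 1 Upland → Sutton → Quarry → Upland = 37; vehicle 2 Upland → Ivy → Dale → Hadley → Upland = 68; combined 105.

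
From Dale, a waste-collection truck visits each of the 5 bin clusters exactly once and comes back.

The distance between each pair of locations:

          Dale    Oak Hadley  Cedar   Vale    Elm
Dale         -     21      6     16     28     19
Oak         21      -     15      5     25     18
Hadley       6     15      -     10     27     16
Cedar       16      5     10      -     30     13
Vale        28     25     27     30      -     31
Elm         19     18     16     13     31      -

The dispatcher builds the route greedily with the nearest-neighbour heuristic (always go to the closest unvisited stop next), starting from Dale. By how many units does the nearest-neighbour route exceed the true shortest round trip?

From Dale: Hadley=6, Cedar=16, Elm=19, Oak=21, Vale=28 → choose Hadley (6).
From Hadley: Cedar=10, Oak=15, Elm=16, Vale=27 → choose Cedar (10).
From Cedar: Oak=5, Elm=13, Vale=30 → choose Oak (5).
From Oak: Elm=18, Vale=25 → choose Elm (18).
From Elm: Vale=31 → choose Vale (31).
NN route Dale → Hadley → Cedar → Oak → Elm → Vale → Dale costs 98.
Optimal: Dale → Hadley → Elm → Cedar → Oak → Vale → Dale costs 93 (by enumerating all 60 distinct tours).
Excess = 98 − 93 = 5.

The nearest-neighbour route is 5 longer than optimal.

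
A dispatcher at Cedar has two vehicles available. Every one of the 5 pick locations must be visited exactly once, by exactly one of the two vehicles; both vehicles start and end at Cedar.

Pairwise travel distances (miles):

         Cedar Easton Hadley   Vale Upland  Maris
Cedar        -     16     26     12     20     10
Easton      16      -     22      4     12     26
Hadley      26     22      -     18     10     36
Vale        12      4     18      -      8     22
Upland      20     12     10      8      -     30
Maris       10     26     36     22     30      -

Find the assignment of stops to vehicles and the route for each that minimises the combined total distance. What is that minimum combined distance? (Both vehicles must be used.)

Try each way of splitting the stops between the two vehicles (each non-empty) and, for each split, find the best tour for each vehicle:
  {Easton} + {Hadley, Vale, Upland, Maris}: 32 + 76 = 108
  {Hadley} + {Easton, Vale, Upland, Maris}: 52 + 68 = 120
  {Easton, Hadley} + {Vale, Upland, Maris}: 64 + 60 = 124
  {Vale} + {Easton, Hadley, Upland, Maris}: 24 + 84 = 108
  {Easton, Vale} + {Hadley, Upland, Maris}: 32 + 76 = 108
  {Hadley, Vale} + {Easton, Upland, Maris}: 56 + 68 = 124
  … (15 splits in total)
  {Easton, Hadley, Vale, Upland} + {Maris}: 64 + 20 = 84  ← best
Best: vehicle 1 Cedar → Easton → Vale → Upland → Hadley → Cedar = 64; vehicle 2 Cedar → Maris → Cedar = 20; combined 84.

84 miles — the smallest possible combined total.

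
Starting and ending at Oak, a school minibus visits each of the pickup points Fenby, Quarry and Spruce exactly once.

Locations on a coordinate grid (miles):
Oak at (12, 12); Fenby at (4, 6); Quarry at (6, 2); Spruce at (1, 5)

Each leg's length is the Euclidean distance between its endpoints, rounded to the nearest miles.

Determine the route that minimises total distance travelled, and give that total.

There are 3 distinct closed tours to check (reversals are equivalent).
Oak - Fenby - Quarry - Spruce - Oak: 10+4+6+13 = 33
Oak - Fenby - Spruce - Quarry - Oak: 10+3+6+12 = 31
Oak - Quarry - Fenby - Spruce - Oak: 12+4+3+13 = 32
The minimum is 31.
One optimal route: Oak → Fenby → Spruce → Quarry → Oak (or its reverse).

Shortest round trip = 31 miles.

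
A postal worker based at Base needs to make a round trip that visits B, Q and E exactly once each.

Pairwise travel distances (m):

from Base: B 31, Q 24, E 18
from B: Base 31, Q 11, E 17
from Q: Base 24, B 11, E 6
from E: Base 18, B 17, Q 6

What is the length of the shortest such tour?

Minimum total distance: 66 m.

With 3 stops there are 3!/2 = 3 distinct round trips (a route and its reverse cost the same).
Base→B→Q→E→Base: 31+11+6+18 = 66
Base→B→E→Q→Base: 31+17+6+24 = 78
Base→Q→B→E→Base: 24+11+17+18 = 70
The minimum is 66.
One optimal route: Base → B → Q → E → Base (or its reverse).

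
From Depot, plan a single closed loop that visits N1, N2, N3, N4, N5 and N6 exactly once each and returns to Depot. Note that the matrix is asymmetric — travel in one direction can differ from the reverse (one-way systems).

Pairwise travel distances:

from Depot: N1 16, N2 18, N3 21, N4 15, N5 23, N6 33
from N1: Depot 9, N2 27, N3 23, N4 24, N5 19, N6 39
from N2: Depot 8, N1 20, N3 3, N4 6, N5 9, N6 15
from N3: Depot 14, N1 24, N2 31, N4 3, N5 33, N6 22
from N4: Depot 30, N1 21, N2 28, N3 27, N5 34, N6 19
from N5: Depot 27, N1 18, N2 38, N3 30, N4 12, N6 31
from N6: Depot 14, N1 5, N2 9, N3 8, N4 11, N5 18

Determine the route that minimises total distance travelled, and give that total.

Minimum total distance: 88.

Depot-N1-N2-N3-N4-N5-N6-Depot: 16+27+3+3+34+31+14 = 128
Depot-N1-N2-N3-N4-N6-N5-Depot: 16+27+3+3+19+18+27 = 113
Depot-N1-N2-N3-N5-N4-N6-Depot: 16+27+3+33+12+19+14 = 124
Depot-N1-N2-N3-N5-N6-N4-Depot: 16+27+3+33+31+11+30 = 151
Depot-N1-N2-N3-N6-N4-N5-Depot: 16+27+3+22+11+34+27 = 140
Depot-N1-N2-N3-N6-N5-N4-Depot: 16+27+3+22+18+12+30 = 128
Depot-N1-N2-N4-N3-N5-N6-Depot: 16+27+6+27+33+31+14 = 154
Depot-N1-N2-N4-N3-N6-N5-Depot: 16+27+6+27+22+18+27 = 143
… (712 more)
Depot-N2-N3-N4-N6-N5-N1-Depot: 18+3+3+19+18+18+9 = 88  ← best
The minimum is 88.
One optimal route: Depot → N2 → N3 → N4 → N6 → N5 → N1 → Depot.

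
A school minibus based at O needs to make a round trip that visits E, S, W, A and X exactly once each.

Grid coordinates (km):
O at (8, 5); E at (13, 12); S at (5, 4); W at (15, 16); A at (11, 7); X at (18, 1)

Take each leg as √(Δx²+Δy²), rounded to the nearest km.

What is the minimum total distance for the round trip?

O → E → S → W → A → X → O: 9+11+16+10+9+11 = 66
O → E → S → W → X → A → O: 9+11+16+15+9+4 = 64
O → E → S → A → W → X → O: 9+11+7+10+15+11 = 63
O → E → S → A → X → W → O: 9+11+7+9+15+13 = 64
O → E → S → X → W → A → O: 9+11+13+15+10+4 = 62
O → E → S → X → A → W → O: 9+11+13+9+10+13 = 65
O → E → W → S → A → X → O: 9+4+16+7+9+11 = 56
O → E → W → S → X → A → O: 9+4+16+13+9+4 = 55
O → E → W → A → S → X → O: 9+4+10+7+13+11 = 54
O → E → W → A → X → S → O: 9+4+10+9+13+3 = 48
O → E → W → X → S → A → O: 9+4+15+13+7+4 = 52
O → E → W → X → A → S → O: 9+4+15+9+7+3 = 47
O → E → A → S → W → X → O: 9+5+7+16+15+11 = 63
O → E → A → S → X → W → O: 9+5+7+13+15+13 = 62
… (46 more)
O → S → X → W → E → A → O: 3+13+15+4+5+4 = 44  ← best
The minimum is 44.
One optimal route: O → S → X → W → E → A → O (or its reverse).

44 km — the shortest possible round trip.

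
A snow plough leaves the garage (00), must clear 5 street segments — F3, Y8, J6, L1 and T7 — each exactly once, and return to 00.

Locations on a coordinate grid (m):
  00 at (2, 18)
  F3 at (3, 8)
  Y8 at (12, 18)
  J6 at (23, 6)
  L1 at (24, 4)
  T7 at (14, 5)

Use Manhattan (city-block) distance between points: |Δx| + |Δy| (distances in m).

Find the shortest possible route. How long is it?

With 5 stops there are 5!/2 = 60 distinct round trips (a route and its reverse cost the same).
00-F3-Y8-J6-L1-T7-00: 11+19+23+3+11+25 = 92
00-F3-Y8-J6-T7-L1-00: 11+19+23+10+11+36 = 110
00-F3-Y8-L1-J6-T7-00: 11+19+26+3+10+25 = 94
00-F3-Y8-L1-T7-J6-00: 11+19+26+11+10+33 = 110
00-F3-Y8-T7-J6-L1-00: 11+19+15+10+3+36 = 94
00-F3-Y8-T7-L1-J6-00: 11+19+15+11+3+33 = 92
00-F3-J6-Y8-L1-T7-00: 11+22+23+26+11+25 = 118
00-F3-J6-Y8-T7-L1-00: 11+22+23+15+11+36 = 118
00-F3-J6-L1-Y8-T7-00: 11+22+3+26+15+25 = 102
00-F3-J6-L1-T7-Y8-00: 11+22+3+11+15+10 = 72
00-F3-J6-T7-Y8-L1-00: 11+22+10+15+26+36 = 120
00-F3-J6-T7-L1-Y8-00: 11+22+10+11+26+10 = 90
00-F3-L1-Y8-J6-T7-00: 11+25+26+23+10+25 = 120
00-F3-L1-Y8-T7-J6-00: 11+25+26+15+10+33 = 120
… (46 more)
The minimum is 72.
One optimal route: 00 → F3 → J6 → L1 → T7 → Y8 → 00 (or its reverse).

72 m — the shortest possible round trip.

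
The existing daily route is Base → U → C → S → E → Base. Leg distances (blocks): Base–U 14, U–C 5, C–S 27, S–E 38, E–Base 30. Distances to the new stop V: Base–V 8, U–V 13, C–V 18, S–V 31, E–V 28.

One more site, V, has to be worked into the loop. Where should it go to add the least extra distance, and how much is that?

Insertion cost between consecutive stops i–j is d(i,V) + d(V,j) − d(i,j):
  between Base and U: 8 + 13 − 14 = 7
  between U and C: 13 + 18 − 5 = 26
  between C and S: 18 + 31 − 27 = 22
  between S and E: 31 + 28 − 38 = 21
  between E and Base: 28 + 8 − 30 = 6
Cheapest insertion is between E and Base, adding 6.
New total = 114 + 6 = 120.

+6 blocks — insert V between E and Base.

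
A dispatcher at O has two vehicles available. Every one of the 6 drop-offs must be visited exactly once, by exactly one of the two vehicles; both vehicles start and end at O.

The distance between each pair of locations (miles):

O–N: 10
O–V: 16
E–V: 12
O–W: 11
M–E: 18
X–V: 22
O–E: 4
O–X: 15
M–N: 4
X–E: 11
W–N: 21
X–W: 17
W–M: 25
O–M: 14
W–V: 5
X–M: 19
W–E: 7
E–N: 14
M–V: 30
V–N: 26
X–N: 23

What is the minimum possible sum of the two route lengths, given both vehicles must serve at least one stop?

Minimum combined distance: 79 miles.

Check every non-empty split of the stops between the two vehicles; for each half take its own optimal tour:
  {X} + {W, M, E, V, N}: 30 + 60 = 90
  {W} + {X, M, E, V, N}: 22 + 71 = 93
  {X, W} + {M, E, V, N}: 43 + 60 = 103
  {M} + {X, W, E, V, N}: 28 + 71 = 99
  {X, M} + {W, E, V, N}: 48 + 52 = 100
  {W, M} + {X, E, V, N}: 50 + 71 = 121
  … (31 splits in total)
  {E} + {X, W, M, V, N}: 8 + 71 = 79  ← best
Best: vehicle 1 O → E → O = 8; vehicle 2 O → W → V → X → M → N → O = 71; combined 79.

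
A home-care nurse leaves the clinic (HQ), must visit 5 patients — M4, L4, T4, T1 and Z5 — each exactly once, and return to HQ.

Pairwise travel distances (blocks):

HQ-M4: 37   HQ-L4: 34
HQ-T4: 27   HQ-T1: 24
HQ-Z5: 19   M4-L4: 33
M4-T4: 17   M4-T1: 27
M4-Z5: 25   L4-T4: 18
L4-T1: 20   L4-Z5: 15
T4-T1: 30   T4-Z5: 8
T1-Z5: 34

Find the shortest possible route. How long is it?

Minimum total distance: 120 blocks.

HQ→M4→L4→T4→T1→Z5→HQ: 37+33+18+30+34+19 = 171
HQ→M4→L4→T4→Z5→T1→HQ: 37+33+18+8+34+24 = 154
HQ→M4→L4→T1→T4→Z5→HQ: 37+33+20+30+8+19 = 147
HQ→M4→L4→T1→Z5→T4→HQ: 37+33+20+34+8+27 = 159
HQ→M4→L4→Z5→T4→T1→HQ: 37+33+15+8+30+24 = 147
HQ→M4→L4→Z5→T1→T4→HQ: 37+33+15+34+30+27 = 176
HQ→M4→T4→L4→T1→Z5→HQ: 37+17+18+20+34+19 = 145
HQ→M4→T4→L4→Z5→T1→HQ: 37+17+18+15+34+24 = 145
HQ→M4→T4→T1→L4→Z5→HQ: 37+17+30+20+15+19 = 138
HQ→M4→T4→T1→Z5→L4→HQ: 37+17+30+34+15+34 = 167
HQ→M4→T4→Z5→L4→T1→HQ: 37+17+8+15+20+24 = 121
HQ→M4→T4→Z5→T1→L4→HQ: 37+17+8+34+20+34 = 150
HQ→M4→T1→L4→T4→Z5→HQ: 37+27+20+18+8+19 = 129
HQ→M4→T1→L4→Z5→T4→HQ: 37+27+20+15+8+27 = 134
… (46 more)
HQ→T1→M4→T4→L4→Z5→HQ: 24+27+17+18+15+19 = 120  ← best
The minimum is 120.
One optimal route: HQ → T1 → M4 → T4 → L4 → Z5 → HQ (or its reverse).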